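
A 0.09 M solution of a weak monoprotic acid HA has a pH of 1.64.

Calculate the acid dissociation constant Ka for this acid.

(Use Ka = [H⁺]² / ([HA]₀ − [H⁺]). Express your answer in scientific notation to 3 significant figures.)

[H⁺] = 10^(−pH) = 10^(−1.64) = 2.291e-02 M. For HA ⇌ H⁺ + A⁻, Ka = [H⁺][A⁻]/[HA] = [H⁺]² / ([HA]₀ − [H⁺]) = (2.291e-02)² / (0.09 − 2.291e-02) = 7.82e-03.

K_a = 7.82e-03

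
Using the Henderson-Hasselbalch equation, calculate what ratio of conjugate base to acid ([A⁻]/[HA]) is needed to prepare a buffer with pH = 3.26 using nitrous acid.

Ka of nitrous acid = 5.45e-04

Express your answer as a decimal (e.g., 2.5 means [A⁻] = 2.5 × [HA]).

pKa = -log(5.45e-04) = 3.2636. pH = pKa + log([A⁻]/[HA]), so log([A⁻]/[HA]) = pH − pKa = 3.26 − 3.2636 = -0.0036. [A⁻]/[HA] = 10^(-0.0036) = 0.992

[A⁻]/[HA] = 0.992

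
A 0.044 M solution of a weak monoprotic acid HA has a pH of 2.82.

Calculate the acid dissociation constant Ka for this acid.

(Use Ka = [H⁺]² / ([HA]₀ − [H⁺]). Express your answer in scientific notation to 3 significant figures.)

[H⁺] = 10^(−pH) = 10^(−2.82) = 1.514e-03 M. For HA ⇌ H⁺ + A⁻, Ka = [H⁺][A⁻]/[HA] = [H⁺]² / ([HA]₀ − [H⁺]) = (1.514e-03)² / (0.044 − 1.514e-03) = 5.39e-05.

K_a = 5.39e-05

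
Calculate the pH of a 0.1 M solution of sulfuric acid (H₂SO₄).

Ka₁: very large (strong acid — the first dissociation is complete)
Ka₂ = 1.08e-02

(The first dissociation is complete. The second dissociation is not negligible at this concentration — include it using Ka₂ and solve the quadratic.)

First dissociation is complete: [H⁺]₀ = [HSO₄⁻]₀ = C = 0.1 M. Second dissociation HSO₄⁻ ⇌ H⁺ + SO₄²⁻: let x = [SO₄²⁻]. Ka₂ = (C + x)·x / (C − x) = 1.08e-02 → x² + (C + Ka₂)·x − Ka₂·C = 0 → x² + 0.11080·x − 1.080e-03 = 0. x = (−0.11080 + √(0.11080² + 4 × 1.080e-03)) / 2 = 9.0140e-03 M. [H⁺] = C + x = 0.1 + 9.0140e-03 = 1.0901e-01 M. pH = -log(1.0901e-01) = 0.96.

pH = 0.96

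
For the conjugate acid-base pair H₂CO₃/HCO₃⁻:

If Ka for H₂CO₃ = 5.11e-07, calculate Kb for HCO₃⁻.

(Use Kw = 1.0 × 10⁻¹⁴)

For a conjugate pair Ka × Kb = Kw, so Kb = Kw/Ka = 1.0 × 10⁻¹⁴ / 5.11e-07 = 1.96e-08.

K_b = 1.96e-08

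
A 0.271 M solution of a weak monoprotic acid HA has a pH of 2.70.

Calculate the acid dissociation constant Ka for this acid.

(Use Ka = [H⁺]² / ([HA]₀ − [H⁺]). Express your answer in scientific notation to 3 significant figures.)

[H⁺] = 10^(−pH) = 10^(−2.70) = 1.995e-03 M. For HA ⇌ H⁺ + A⁻, Ka = [H⁺][A⁻]/[HA] = [H⁺]² / ([HA]₀ − [H⁺]) = (1.995e-03)² / (0.271 − 1.995e-03) = 1.48e-05.

K_a = 1.48e-05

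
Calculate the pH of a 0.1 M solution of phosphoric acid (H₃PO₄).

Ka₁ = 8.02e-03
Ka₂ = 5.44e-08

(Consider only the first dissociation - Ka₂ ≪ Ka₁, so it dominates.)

First dissociation dominates. From Ka₁ = [H⁺][HA⁻]/[H₂A], x² + Ka₁·x − Ka₁·C = 0 with C = 0.1 M and Ka₁ = 8.02e-03. Solving: [H⁺] = (−Ka₁ + √(Ka₁² + 4·Ka₁·C)) / 2 = 2.4592e-02 M. pH = -log(2.4592e-02) = 1.61.

pH = 1.61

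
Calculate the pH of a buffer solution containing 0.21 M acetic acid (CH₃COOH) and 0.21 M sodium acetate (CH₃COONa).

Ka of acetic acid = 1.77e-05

pKa = -log(1.77e-05) = 4.75. pH = pKa + log([A⁻]/[HA]) = 4.75 + log(0.21/0.21)

pH = 4.75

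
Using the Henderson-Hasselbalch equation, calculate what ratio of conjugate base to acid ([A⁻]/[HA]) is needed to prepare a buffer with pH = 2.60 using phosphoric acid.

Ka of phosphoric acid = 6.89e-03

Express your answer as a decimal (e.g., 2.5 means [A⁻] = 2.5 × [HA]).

pKa = -log(6.89e-03) = 2.1618. pH = pKa + log([A⁻]/[HA]), so log([A⁻]/[HA]) = pH − pKa = 2.60 − 2.1618 = 0.4382. [A⁻]/[HA] = 10^(0.4382) = 2.74

[A⁻]/[HA] = 2.74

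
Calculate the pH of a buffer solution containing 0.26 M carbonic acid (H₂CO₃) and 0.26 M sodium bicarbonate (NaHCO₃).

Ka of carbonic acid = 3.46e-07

pKa = -log(3.46e-07) = 6.46. pH = pKa + log([A⁻]/[HA]) = 6.46 + log(0.26/0.26)

pH = 6.46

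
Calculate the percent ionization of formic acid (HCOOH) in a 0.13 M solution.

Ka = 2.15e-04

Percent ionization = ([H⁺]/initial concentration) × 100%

Using Ka equilibrium: x² + Ka×x - Ka×C = 0. Solving: [H⁺] = 5.1804e-03. Percent = (5.1804e-03/0.13) × 100

Percent ionization = 3.98%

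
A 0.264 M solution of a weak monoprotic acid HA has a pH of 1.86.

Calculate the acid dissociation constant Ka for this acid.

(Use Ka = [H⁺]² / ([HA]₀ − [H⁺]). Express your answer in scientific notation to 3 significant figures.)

[H⁺] = 10^(−pH) = 10^(−1.86) = 1.380e-02 M. For HA ⇌ H⁺ + A⁻, Ka = [H⁺][A⁻]/[HA] = [H⁺]² / ([HA]₀ − [H⁺]) = (1.380e-02)² / (0.264 − 1.380e-02) = 7.62e-04.

K_a = 7.62e-04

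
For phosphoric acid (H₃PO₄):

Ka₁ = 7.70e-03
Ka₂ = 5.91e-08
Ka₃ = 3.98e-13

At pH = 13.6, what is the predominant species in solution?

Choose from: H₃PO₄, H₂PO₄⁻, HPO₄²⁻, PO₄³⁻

pKa₁ = 2.11, pKa₂ = 7.23, pKa₃ = 12.40. For a polyprotic acid the predominant species crosses at each pKa: below pKa_n the protonated form dominates, above it the deprotonated form does. At pH = 13.6, the predominant species is PO₄³⁻.

PO₄³⁻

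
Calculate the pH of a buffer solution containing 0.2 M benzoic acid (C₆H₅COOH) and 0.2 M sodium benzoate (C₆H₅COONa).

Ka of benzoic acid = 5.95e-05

pKa = -log(5.95e-05) = 4.23. pH = pKa + log([A⁻]/[HA]) = 4.23 + log(0.2/0.2)

pH = 4.23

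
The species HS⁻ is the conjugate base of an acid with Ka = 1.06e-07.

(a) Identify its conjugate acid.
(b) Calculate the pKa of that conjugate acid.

(a) The conjugate acid is formed by adding one H⁺ to HS⁻, giving H₂S. (b) pKa = -log(Ka) = -log(1.06e-07) = 6.97.

Conjugate acid: H₂S; pK_a = 6.97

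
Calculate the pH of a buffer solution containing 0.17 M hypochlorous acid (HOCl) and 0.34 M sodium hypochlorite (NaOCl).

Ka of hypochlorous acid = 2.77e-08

pKa = -log(2.77e-08) = 7.56. pH = pKa + log([A⁻]/[HA]) = 7.56 + log(0.34/0.17)

pH = 7.86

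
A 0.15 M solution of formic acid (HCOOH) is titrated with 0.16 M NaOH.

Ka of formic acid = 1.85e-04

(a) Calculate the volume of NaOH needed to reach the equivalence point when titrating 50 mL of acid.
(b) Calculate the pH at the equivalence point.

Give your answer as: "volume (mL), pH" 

moles acid = 0.15 × 50/1000 = 0.0075 mol; V_base = moles/0.16 × 1000 = 46.9 mL. At equivalence only the conjugate base is present: [A⁻] = 0.0075/0.097 = 7.7419e-02 M. Kb = Kw/Ka = 5.41e-11; [OH⁻] = √(Kb × [A⁻]) = 2.0457e-06; pOH = 5.69; pH = 14 - pOH = 8.31.

V = 46.9 mL, pH = 8.31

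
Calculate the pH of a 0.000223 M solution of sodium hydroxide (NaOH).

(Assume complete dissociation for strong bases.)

[OH⁻] = 0.000223 M for strong base. pOH = -log[OH⁻] = 3.65, pH = 14 - pOH

pH = 10.35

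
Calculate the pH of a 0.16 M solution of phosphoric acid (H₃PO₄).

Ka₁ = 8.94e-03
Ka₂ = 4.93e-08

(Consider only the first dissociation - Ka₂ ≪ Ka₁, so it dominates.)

First dissociation dominates. From Ka₁ = [H⁺][HA⁻]/[H₂A], x² + Ka₁·x − Ka₁·C = 0 with C = 0.16 M and Ka₁ = 8.94e-03. Solving: [H⁺] = (−Ka₁ + √(Ka₁² + 4·Ka₁·C)) / 2 = 3.3614e-02 M. pH = -log(3.3614e-02) = 1.47.

pH = 1.47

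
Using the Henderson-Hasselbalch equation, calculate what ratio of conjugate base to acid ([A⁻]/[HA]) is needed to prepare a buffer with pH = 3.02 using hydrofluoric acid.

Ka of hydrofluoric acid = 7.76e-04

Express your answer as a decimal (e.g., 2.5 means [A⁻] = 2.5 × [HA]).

pKa = -log(7.76e-04) = 3.1101. pH = pKa + log([A⁻]/[HA]), so log([A⁻]/[HA]) = pH − pKa = 3.02 − 3.1101 = -0.0901. [A⁻]/[HA] = 10^(-0.0901) = 0.813

[A⁻]/[HA] = 0.813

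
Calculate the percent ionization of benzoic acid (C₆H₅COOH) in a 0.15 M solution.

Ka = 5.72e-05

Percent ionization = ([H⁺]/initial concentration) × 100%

Using Ka equilibrium: x² + Ka×x - Ka×C = 0. Solving: [H⁺] = 2.9007e-03. Percent = (2.9007e-03/0.15) × 100

Percent ionization = 1.93%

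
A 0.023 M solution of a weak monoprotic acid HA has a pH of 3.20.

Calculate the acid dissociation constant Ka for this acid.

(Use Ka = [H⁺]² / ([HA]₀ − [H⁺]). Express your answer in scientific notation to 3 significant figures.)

[H⁺] = 10^(−pH) = 10^(−3.20) = 6.310e-04 M. For HA ⇌ H⁺ + A⁻, Ka = [H⁺][A⁻]/[HA] = [H⁺]² / ([HA]₀ − [H⁺]) = (6.310e-04)² / (0.023 − 6.310e-04) = 1.78e-05.

K_a = 1.78e-05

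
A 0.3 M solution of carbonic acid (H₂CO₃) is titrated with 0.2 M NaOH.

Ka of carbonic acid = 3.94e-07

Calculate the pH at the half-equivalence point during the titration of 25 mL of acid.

At half-equivalence [HA] = [A⁻], so Henderson-Hasselbalch gives pH = pKa = -log(3.94e-07) = 6.40.

pH = pKa = 6.40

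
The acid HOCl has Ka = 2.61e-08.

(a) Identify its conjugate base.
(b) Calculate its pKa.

(a) The conjugate base is formed by removing one H⁺ from HOCl, giving OCl⁻. (b) pKa = -log(Ka) = -log(2.61e-08) = 7.58.

Conjugate base: OCl⁻; pK_a = 7.58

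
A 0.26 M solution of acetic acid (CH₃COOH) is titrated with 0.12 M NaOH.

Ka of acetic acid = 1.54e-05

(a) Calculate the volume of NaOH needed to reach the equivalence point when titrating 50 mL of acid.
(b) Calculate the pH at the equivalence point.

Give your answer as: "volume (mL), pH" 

moles acid = 0.26 × 50/1000 = 0.013 mol; V_base = moles/0.12 × 1000 = 108.3 mL. At equivalence only the conjugate base is present: [A⁻] = 0.013/0.158 = 8.2105e-02 M. Kb = Kw/Ka = 6.49e-10; [OH⁻] = √(Kb × [A⁻]) = 7.3017e-06; pOH = 5.14; pH = 14 - pOH = 8.86.

V = 108.3 mL, pH = 8.86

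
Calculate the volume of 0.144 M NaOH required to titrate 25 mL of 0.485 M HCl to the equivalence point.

At equivalence: moles acid = moles base. moles HCl = 0.485 × 25/1000 = 0.01213 mol. V_base = moles / 0.144 × 1000 = 84.2 mL.

V_{base} = 84.2 mL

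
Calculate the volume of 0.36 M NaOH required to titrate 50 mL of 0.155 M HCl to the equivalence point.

At equivalence: moles acid = moles base. moles HCl = 0.155 × 50/1000 = 0.00775 mol. V_base = moles / 0.36 × 1000 = 21.5 mL.

V_{base} = 21.5 mL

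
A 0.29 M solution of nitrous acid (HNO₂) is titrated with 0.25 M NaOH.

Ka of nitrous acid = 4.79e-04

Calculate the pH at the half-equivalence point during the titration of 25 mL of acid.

At half-equivalence [HA] = [A⁻], so Henderson-Hasselbalch gives pH = pKa = -log(4.79e-04) = 3.32.

pH = pKa = 3.32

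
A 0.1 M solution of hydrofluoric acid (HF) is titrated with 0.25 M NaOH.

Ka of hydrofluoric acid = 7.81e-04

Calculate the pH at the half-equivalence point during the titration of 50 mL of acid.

At half-equivalence [HA] = [A⁻], so Henderson-Hasselbalch gives pH = pKa = -log(7.81e-04) = 3.11.

pH = pKa = 3.11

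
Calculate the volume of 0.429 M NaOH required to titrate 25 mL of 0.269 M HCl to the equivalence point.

At equivalence: moles acid = moles base. moles HCl = 0.269 × 25/1000 = 0.006725 mol. V_base = moles / 0.429 × 1000 = 15.7 mL.

V_{base} = 15.7 mL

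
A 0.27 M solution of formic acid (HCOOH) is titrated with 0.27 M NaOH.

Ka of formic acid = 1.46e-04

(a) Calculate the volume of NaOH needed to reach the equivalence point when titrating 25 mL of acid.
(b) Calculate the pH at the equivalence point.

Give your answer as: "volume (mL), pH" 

moles acid = 0.27 × 25/1000 = 0.00675 mol; V_base = moles/0.27 × 1000 = 25.0 mL. At equivalence only the conjugate base is present: [A⁻] = 0.00675/0.050 = 1.3500e-01 M. Kb = Kw/Ka = 6.85e-11; [OH⁻] = √(Kb × [A⁻]) = 3.0408e-06; pOH = 5.52; pH = 14 - pOH = 8.48.

V = 25.0 mL, pH = 8.48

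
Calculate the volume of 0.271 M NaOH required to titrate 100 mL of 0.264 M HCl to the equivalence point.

At equivalence: moles acid = moles base. moles HCl = 0.264 × 100/1000 = 0.0264 mol. V_base = moles / 0.271 × 1000 = 97.4 mL.

V_{base} = 97.4 mL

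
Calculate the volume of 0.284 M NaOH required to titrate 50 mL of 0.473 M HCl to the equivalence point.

At equivalence: moles acid = moles base. moles HCl = 0.473 × 50/1000 = 0.02365 mol. V_base = moles / 0.284 × 1000 = 83.3 mL.

V_{base} = 83.3 mL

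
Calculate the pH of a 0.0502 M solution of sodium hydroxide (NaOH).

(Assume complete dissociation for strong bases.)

[OH⁻] = 0.0502 M for strong base. pOH = -log[OH⁻] = 1.30, pH = 14 - pOH

pH = 12.70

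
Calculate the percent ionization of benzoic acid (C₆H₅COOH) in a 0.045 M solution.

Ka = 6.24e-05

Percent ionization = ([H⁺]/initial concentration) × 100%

Using Ka equilibrium: x² + Ka×x - Ka×C = 0. Solving: [H⁺] = 1.6448e-03. Percent = (1.6448e-03/0.045) × 100

Percent ionization = 3.66%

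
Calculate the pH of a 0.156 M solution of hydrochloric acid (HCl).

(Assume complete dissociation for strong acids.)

[H⁺] = 0.156 M for strong acid. pH = -log[H⁺] = -log(0.156)

pH = 0.81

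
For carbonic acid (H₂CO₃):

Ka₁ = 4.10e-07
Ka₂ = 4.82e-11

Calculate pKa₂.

pKa₂ = -log(Ka₂) = -log(4.82e-11) = 10.32.

pK_{a2} = 10.32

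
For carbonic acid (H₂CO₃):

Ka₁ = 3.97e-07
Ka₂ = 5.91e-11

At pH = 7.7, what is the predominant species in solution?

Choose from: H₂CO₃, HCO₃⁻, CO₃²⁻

pKa₁ = 6.40, pKa₂ = 10.23. For a polyprotic acid the predominant species crosses at each pKa: below pKa_n the protonated form dominates, above it the deprotonated form does. At pH = 7.7, the predominant species is HCO₃⁻.

HCO₃⁻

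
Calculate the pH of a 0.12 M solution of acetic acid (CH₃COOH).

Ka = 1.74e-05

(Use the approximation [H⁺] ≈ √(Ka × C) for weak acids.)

[H⁺] = √(Ka × C) = √(1.74e-05 × 0.12) = 1.4450e-03. pH = -log(1.4450e-03)

pH = 2.84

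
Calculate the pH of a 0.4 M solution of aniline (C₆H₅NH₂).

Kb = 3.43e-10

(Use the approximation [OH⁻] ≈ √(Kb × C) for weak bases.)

[OH⁻] = √(Kb × C) = √(3.43e-10 × 0.4) = 1.1713e-05. pOH = 4.93, pH = 14 - pOH

pH = 9.07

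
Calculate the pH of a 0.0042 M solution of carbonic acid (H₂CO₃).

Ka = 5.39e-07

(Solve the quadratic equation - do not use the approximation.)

x² + Ka×x - Ka×C = 0. Using quadratic formula: [H⁺] = 4.7311e-05

pH = 4.33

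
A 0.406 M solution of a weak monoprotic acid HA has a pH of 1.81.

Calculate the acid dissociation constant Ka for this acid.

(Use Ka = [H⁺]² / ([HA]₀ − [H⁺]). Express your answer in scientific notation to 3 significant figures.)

[H⁺] = 10^(−pH) = 10^(−1.81) = 1.549e-02 M. For HA ⇌ H⁺ + A⁻, Ka = [H⁺][A⁻]/[HA] = [H⁺]² / ([HA]₀ − [H⁺]) = (1.549e-02)² / (0.406 − 1.549e-02) = 6.14e-04.

K_a = 6.14e-04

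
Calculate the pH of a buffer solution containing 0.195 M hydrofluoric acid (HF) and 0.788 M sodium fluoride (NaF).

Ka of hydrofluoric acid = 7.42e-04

pKa = -log(7.42e-04) = 3.13. pH = pKa + log([A⁻]/[HA]) = 3.13 + log(0.788/0.195)

pH = 3.74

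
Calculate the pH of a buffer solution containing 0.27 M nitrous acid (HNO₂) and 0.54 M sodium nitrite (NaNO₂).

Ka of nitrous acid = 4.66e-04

pKa = -log(4.66e-04) = 3.33. pH = pKa + log([A⁻]/[HA]) = 3.33 + log(0.54/0.27)

pH = 3.63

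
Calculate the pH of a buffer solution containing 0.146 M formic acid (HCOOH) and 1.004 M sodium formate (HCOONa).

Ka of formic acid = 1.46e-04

pKa = -log(1.46e-04) = 3.84. pH = pKa + log([A⁻]/[HA]) = 3.84 + log(1.004/0.146)

pH = 4.67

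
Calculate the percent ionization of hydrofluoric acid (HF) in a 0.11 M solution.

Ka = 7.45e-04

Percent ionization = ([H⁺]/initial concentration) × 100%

Using Ka equilibrium: x² + Ka×x - Ka×C = 0. Solving: [H⁺] = 8.6878e-03. Percent = (8.6878e-03/0.11) × 100

Percent ionization = 7.9%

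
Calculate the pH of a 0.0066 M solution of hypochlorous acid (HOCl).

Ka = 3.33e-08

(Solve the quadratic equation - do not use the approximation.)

x² + Ka×x - Ka×C = 0. Using quadratic formula: [H⁺] = 1.4808e-05

pH = 4.83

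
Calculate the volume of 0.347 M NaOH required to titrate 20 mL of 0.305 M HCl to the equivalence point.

At equivalence: moles acid = moles base. moles HCl = 0.305 × 20/1000 = 0.0061 mol. V_base = moles / 0.347 × 1000 = 17.6 mL.

V_{base} = 17.6 mL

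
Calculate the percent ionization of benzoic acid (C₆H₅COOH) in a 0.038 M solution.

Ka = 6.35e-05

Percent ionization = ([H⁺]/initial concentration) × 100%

Using Ka equilibrium: x² + Ka×x - Ka×C = 0. Solving: [H⁺] = 1.5220e-03. Percent = (1.5220e-03/0.038) × 100

Percent ionization = 4.01%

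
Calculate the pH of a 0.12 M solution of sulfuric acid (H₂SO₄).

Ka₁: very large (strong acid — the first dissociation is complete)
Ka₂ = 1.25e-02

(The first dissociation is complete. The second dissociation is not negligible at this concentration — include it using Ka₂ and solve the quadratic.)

First dissociation is complete: [H⁺]₀ = [HSO₄⁻]₀ = C = 0.12 M. Second dissociation HSO₄⁻ ⇌ H⁺ + SO₄²⁻: let x = [SO₄²⁻]. Ka₂ = (C + x)·x / (C − x) = 1.25e-02 → x² + (C + Ka₂)·x − Ka₂·C = 0 → x² + 0.13250·x − 1.500e-03 = 0. x = (−0.13250 + √(0.13250² + 4 × 1.500e-03)) / 2 = 1.0490e-02 M. [H⁺] = C + x = 0.12 + 1.0490e-02 = 1.3049e-01 M. pH = -log(1.3049e-01) = 0.88.

pH = 0.88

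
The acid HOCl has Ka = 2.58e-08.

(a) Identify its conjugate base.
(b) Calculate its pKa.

(a) The conjugate base is formed by removing one H⁺ from HOCl, giving OCl⁻. (b) pKa = -log(Ka) = -log(2.58e-08) = 7.59.

Conjugate base: OCl⁻; pK_a = 7.59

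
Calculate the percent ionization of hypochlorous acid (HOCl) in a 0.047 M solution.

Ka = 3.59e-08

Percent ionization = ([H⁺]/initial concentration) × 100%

Using Ka equilibrium: x² + Ka×x - Ka×C = 0. Solving: [H⁺] = 4.1059e-05. Percent = (4.1059e-05/0.047) × 100

Percent ionization = 0.0874%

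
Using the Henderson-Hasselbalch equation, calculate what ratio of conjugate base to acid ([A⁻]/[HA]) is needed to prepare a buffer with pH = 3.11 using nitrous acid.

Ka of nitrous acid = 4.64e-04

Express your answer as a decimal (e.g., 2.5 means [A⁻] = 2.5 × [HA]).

pKa = -log(4.64e-04) = 3.3335. pH = pKa + log([A⁻]/[HA]), so log([A⁻]/[HA]) = pH − pKa = 3.11 − 3.3335 = -0.2235. [A⁻]/[HA] = 10^(-0.2235) = 0.598

[A⁻]/[HA] = 0.598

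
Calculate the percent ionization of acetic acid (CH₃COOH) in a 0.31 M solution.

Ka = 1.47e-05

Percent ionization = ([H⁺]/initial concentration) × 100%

Using Ka equilibrium: x² + Ka×x - Ka×C = 0. Solving: [H⁺] = 2.1274e-03. Percent = (2.1274e-03/0.31) × 100

Percent ionization = 0.686%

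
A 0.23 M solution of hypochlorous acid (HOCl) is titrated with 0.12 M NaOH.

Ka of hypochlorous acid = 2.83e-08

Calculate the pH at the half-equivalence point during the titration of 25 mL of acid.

At half-equivalence [HA] = [A⁻], so Henderson-Hasselbalch gives pH = pKa = -log(2.83e-08) = 7.55.

pH = pKa = 7.55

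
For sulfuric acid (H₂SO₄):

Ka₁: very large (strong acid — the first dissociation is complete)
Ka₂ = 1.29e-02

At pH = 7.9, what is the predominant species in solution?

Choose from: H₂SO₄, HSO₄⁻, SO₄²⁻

The first dissociation is complete, so H₂SO₄ itself is never the predominant species in water; pKa₂ = -log(1.29e-02) = 1.89. For a polyprotic acid the predominant species crosses at each pKa: below pKa_n the protonated form dominates, above it the deprotonated form does. At pH = 7.9, the predominant species is SO₄²⁻.

SO₄²⁻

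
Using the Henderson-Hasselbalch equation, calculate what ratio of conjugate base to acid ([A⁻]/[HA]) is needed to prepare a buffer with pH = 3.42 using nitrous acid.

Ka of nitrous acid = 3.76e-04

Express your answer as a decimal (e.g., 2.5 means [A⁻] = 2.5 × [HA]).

pKa = -log(3.76e-04) = 3.4248. pH = pKa + log([A⁻]/[HA]), so log([A⁻]/[HA]) = pH − pKa = 3.42 − 3.4248 = -0.0048. [A⁻]/[HA] = 10^(-0.0048) = 0.989

[A⁻]/[HA] = 0.989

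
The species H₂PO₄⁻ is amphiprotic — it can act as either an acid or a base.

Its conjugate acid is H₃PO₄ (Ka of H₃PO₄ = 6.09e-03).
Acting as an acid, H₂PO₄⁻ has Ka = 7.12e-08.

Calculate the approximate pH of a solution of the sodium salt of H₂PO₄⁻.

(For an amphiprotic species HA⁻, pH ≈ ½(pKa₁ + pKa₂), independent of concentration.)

pKa₁ = -log(6.09e-03) = 2.22; pKa₂ = -log(7.12e-08) = 7.15. For an amphiprotic species, pH ≈ ½(pKa₁ + pKa₂) = ½(2.22 + 7.15) = 4.68.

pH = 4.68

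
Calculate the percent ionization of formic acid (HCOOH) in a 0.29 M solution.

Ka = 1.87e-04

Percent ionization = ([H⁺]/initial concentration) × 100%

Using Ka equilibrium: x² + Ka×x - Ka×C = 0. Solving: [H⁺] = 7.2712e-03. Percent = (7.2712e-03/0.29) × 100

Percent ionization = 2.51%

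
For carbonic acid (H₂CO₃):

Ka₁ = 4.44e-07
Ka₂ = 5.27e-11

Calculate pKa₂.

pKa₂ = -log(Ka₂) = -log(5.27e-11) = 10.28.

pK_{a2} = 10.28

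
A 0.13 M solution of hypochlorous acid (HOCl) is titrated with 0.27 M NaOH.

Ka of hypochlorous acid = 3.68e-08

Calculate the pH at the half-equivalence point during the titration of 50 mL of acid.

At half-equivalence [HA] = [A⁻], so Henderson-Hasselbalch gives pH = pKa = -log(3.68e-08) = 7.43.

pH = pKa = 7.43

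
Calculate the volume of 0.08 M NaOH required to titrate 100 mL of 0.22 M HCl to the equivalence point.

At equivalence: moles acid = moles base. moles HCl = 0.22 × 100/1000 = 0.022 mol. V_base = moles / 0.08 × 1000 = 275.0 mL.

V_{base} = 275.0 mL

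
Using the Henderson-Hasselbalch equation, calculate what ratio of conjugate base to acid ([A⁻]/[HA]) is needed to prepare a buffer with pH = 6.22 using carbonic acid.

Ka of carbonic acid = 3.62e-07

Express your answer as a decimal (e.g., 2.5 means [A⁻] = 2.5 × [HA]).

pKa = -log(3.62e-07) = 6.4413. pH = pKa + log([A⁻]/[HA]), so log([A⁻]/[HA]) = pH − pKa = 6.22 − 6.4413 = -0.2213. [A⁻]/[HA] = 10^(-0.2213) = 0.601

[A⁻]/[HA] = 0.601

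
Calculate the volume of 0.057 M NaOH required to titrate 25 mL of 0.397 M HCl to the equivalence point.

At equivalence: moles acid = moles base. moles HCl = 0.397 × 25/1000 = 0.009925 mol. V_base = moles / 0.057 × 1000 = 174.1 mL.

V_{base} = 174.1 mL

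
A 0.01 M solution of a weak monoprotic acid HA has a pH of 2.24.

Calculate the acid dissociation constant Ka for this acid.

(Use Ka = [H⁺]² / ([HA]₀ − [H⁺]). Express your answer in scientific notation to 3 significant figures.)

[H⁺] = 10^(−pH) = 10^(−2.24) = 5.754e-03 M. For HA ⇌ H⁺ + A⁻, Ka = [H⁺][A⁻]/[HA] = [H⁺]² / ([HA]₀ − [H⁺]) = (5.754e-03)² / (0.01 − 5.754e-03) = 7.80e-03.

K_a = 7.80e-03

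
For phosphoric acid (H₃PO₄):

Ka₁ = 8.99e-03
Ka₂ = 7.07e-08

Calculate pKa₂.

pKa₂ = -log(Ka₂) = -log(7.07e-08) = 7.15.

pK_{a2} = 7.15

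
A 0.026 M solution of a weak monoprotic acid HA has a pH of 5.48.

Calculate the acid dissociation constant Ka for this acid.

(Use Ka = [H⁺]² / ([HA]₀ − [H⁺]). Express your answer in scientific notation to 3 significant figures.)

[H⁺] = 10^(−pH) = 10^(−5.48) = 3.311e-06 M. For HA ⇌ H⁺ + A⁻, Ka = [H⁺][A⁻]/[HA] = [H⁺]² / ([HA]₀ − [H⁺]) = (3.311e-06)² / (0.026 − 3.311e-06) = 4.22e-10.

K_a = 4.22e-10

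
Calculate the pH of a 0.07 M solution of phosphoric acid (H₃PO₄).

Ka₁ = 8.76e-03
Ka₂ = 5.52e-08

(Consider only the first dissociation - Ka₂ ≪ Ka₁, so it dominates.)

First dissociation dominates. From Ka₁ = [H⁺][HA⁻]/[H₂A], x² + Ka₁·x − Ka₁·C = 0 with C = 0.07 M and Ka₁ = 8.76e-03. Solving: [H⁺] = (−Ka₁ + √(Ka₁² + 4·Ka₁·C)) / 2 = 2.0767e-02 M. pH = -log(2.0767e-02) = 1.68.

pH = 1.68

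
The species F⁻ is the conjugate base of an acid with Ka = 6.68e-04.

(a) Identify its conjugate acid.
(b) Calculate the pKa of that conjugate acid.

(a) The conjugate acid is formed by adding one H⁺ to F⁻, giving HF. (b) pKa = -log(Ka) = -log(6.68e-04) = 3.18.

Conjugate acid: HF; pK_a = 3.18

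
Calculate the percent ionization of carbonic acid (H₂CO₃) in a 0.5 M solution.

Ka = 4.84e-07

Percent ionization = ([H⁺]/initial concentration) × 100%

Using Ka equilibrium: x² + Ka×x - Ka×C = 0. Solving: [H⁺] = 4.9169e-04. Percent = (4.9169e-04/0.5) × 100

Percent ionization = 0.0983%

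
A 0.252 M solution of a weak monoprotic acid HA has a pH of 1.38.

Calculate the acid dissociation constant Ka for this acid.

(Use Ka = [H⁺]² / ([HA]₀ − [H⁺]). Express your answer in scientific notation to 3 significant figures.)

[H⁺] = 10^(−pH) = 10^(−1.38) = 4.169e-02 M. For HA ⇌ H⁺ + A⁻, Ka = [H⁺][A⁻]/[HA] = [H⁺]² / ([HA]₀ − [H⁺]) = (4.169e-02)² / (0.252 − 4.169e-02) = 8.26e-03.

K_a = 8.26e-03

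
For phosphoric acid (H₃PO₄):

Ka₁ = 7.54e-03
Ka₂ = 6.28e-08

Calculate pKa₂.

pKa₂ = -log(Ka₂) = -log(6.28e-08) = 7.20.

pK_{a2} = 7.20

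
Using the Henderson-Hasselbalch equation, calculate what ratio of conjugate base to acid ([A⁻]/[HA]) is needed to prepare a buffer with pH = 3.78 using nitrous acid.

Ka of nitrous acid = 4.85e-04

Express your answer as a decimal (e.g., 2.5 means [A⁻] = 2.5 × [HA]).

pKa = -log(4.85e-04) = 3.3143. pH = pKa + log([A⁻]/[HA]), so log([A⁻]/[HA]) = pH − pKa = 3.78 − 3.3143 = 0.4657. [A⁻]/[HA] = 10^(0.4657) = 2.92

[A⁻]/[HA] = 2.92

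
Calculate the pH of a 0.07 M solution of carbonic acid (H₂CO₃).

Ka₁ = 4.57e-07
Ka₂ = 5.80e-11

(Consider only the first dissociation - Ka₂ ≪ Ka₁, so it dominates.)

First dissociation dominates. From Ka₁ = [H⁺][HA⁻]/[H₂A], x² + Ka₁·x − Ka₁·C = 0 with C = 0.07 M and Ka₁ = 4.57e-07. Solving: [H⁺] = (−Ka₁ + √(Ka₁² + 4·Ka₁·C)) / 2 = 1.7863e-04 M. pH = -log(1.7863e-04) = 3.75.

pH = 3.75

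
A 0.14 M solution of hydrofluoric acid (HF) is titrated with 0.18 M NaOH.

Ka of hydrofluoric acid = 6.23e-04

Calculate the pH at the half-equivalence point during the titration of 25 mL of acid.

At half-equivalence [HA] = [A⁻], so Henderson-Hasselbalch gives pH = pKa = -log(6.23e-04) = 3.21.

pH = pKa = 3.21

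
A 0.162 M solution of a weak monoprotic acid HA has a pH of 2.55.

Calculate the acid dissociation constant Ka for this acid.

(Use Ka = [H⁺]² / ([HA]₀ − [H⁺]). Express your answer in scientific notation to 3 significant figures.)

[H⁺] = 10^(−pH) = 10^(−2.55) = 2.818e-03 M. For HA ⇌ H⁺ + A⁻, Ka = [H⁺][A⁻]/[HA] = [H⁺]² / ([HA]₀ − [H⁺]) = (2.818e-03)² / (0.162 − 2.818e-03) = 4.99e-05.

K_a = 4.99e-05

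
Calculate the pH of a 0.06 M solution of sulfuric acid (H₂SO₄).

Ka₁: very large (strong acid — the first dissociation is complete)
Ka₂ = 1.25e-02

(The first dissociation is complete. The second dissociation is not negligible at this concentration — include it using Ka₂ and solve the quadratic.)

First dissociation is complete: [H⁺]₀ = [HSO₄⁻]₀ = C = 0.06 M. Second dissociation HSO₄⁻ ⇌ H⁺ + SO₄²⁻: let x = [SO₄²⁻]. Ka₂ = (C + x)·x / (C − x) = 1.25e-02 → x² + (C + Ka₂)·x − Ka₂·C = 0 → x² + 0.07250·x − 7.500e-04 = 0. x = (−0.07250 + √(0.07250² + 4 × 7.500e-04)) / 2 = 9.1820e-03 M. [H⁺] = C + x = 0.06 + 9.1820e-03 = 6.9182e-02 M. pH = -log(6.9182e-02) = 1.16.

pH = 1.16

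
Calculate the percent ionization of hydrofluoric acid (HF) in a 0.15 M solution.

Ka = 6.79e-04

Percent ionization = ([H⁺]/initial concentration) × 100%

Using Ka equilibrium: x² + Ka×x - Ka×C = 0. Solving: [H⁺] = 9.7583e-03. Percent = (9.7583e-03/0.15) × 100

Percent ionization = 6.51%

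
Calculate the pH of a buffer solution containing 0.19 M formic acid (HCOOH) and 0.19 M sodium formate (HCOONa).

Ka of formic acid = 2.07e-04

pKa = -log(2.07e-04) = 3.68. pH = pKa + log([A⁻]/[HA]) = 3.68 + log(0.19/0.19)

pH = 3.68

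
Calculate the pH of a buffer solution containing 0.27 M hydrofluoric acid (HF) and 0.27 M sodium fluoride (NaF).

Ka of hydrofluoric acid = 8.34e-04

pKa = -log(8.34e-04) = 3.08. pH = pKa + log([A⁻]/[HA]) = 3.08 + log(0.27/0.27)

pH = 3.08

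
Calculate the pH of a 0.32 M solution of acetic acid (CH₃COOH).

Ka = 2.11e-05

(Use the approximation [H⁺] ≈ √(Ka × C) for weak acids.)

[H⁺] = √(Ka × C) = √(2.11e-05 × 0.32) = 2.5985e-03. pH = -log(2.5985e-03)

pH = 2.59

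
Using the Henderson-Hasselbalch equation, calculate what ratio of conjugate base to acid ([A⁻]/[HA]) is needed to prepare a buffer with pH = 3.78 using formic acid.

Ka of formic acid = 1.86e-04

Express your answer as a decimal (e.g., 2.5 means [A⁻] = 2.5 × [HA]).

pKa = -log(1.86e-04) = 3.7305. pH = pKa + log([A⁻]/[HA]), so log([A⁻]/[HA]) = pH − pKa = 3.78 − 3.7305 = 0.0495. [A⁻]/[HA] = 10^(0.0495) = 1.12

[A⁻]/[HA] = 1.12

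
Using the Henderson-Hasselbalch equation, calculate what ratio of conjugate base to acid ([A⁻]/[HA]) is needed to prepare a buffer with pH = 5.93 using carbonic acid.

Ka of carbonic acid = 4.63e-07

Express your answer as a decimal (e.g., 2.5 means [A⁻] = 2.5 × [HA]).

pKa = -log(4.63e-07) = 6.3344. pH = pKa + log([A⁻]/[HA]), so log([A⁻]/[HA]) = pH − pKa = 5.93 − 6.3344 = -0.4044. [A⁻]/[HA] = 10^(-0.4044) = 0.394

[A⁻]/[HA] = 0.394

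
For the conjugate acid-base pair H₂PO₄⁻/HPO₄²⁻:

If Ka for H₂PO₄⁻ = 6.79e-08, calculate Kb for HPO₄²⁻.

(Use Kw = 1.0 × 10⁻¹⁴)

For a conjugate pair Ka × Kb = Kw, so Kb = Kw/Ka = 1.0 × 10⁻¹⁴ / 6.79e-08 = 1.47e-07.

K_b = 1.47e-07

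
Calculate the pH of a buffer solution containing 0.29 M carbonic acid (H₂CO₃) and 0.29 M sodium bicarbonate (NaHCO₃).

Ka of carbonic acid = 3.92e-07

pKa = -log(3.92e-07) = 6.41. pH = pKa + log([A⁻]/[HA]) = 6.41 + log(0.29/0.29)

pH = 6.41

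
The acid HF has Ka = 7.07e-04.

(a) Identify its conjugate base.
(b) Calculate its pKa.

(a) The conjugate base is formed by removing one H⁺ from HF, giving F⁻. (b) pKa = -log(Ka) = -log(7.07e-04) = 3.15.

Conjugate base: F⁻; pK_a = 3.15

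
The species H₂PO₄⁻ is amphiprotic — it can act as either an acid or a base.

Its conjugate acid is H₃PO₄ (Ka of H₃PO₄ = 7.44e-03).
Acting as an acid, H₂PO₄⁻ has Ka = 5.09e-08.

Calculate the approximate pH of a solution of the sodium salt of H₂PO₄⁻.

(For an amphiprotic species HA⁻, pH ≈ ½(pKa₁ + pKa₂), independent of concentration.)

pKa₁ = -log(7.44e-03) = 2.13; pKa₂ = -log(5.09e-08) = 7.29. For an amphiprotic species, pH ≈ ½(pKa₁ + pKa₂) = ½(2.13 + 7.29) = 4.71.

pH = 4.71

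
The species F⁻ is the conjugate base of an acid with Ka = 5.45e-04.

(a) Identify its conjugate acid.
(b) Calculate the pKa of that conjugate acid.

(a) The conjugate acid is formed by adding one H⁺ to F⁻, giving HF. (b) pKa = -log(Ka) = -log(5.45e-04) = 3.26.

Conjugate acid: HF; pK_a = 3.26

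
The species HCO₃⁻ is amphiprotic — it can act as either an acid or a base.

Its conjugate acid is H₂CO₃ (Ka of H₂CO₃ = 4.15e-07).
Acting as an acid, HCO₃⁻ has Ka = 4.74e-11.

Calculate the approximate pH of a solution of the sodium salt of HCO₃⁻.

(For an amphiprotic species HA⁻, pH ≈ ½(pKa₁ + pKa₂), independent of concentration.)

pKa₁ = -log(4.15e-07) = 6.38; pKa₂ = -log(4.74e-11) = 10.32. For an amphiprotic species, pH ≈ ½(pKa₁ + pKa₂) = ½(6.38 + 10.32) = 8.35.

pH = 8.35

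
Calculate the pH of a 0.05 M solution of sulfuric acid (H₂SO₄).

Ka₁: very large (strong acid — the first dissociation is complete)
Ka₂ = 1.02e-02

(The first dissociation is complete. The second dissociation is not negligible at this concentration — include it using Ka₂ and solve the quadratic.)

First dissociation is complete: [H⁺]₀ = [HSO₄⁻]₀ = C = 0.05 M. Second dissociation HSO₄⁻ ⇌ H⁺ + SO₄²⁻: let x = [SO₄²⁻]. Ka₂ = (C + x)·x / (C − x) = 1.02e-02 → x² + (C + Ka₂)·x − Ka₂·C = 0 → x² + 0.06020·x − 5.100e-04 = 0. x = (−0.06020 + √(0.06020² + 4 × 5.100e-04)) / 2 = 7.5299e-03 M. [H⁺] = C + x = 0.05 + 7.5299e-03 = 5.7530e-02 M. pH = -log(5.7530e-02) = 1.24.

pH = 1.24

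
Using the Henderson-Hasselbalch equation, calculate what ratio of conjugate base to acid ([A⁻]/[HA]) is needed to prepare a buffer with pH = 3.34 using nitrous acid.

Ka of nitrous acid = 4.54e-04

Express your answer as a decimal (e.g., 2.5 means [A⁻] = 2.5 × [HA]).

pKa = -log(4.54e-04) = 3.3429. pH = pKa + log([A⁻]/[HA]), so log([A⁻]/[HA]) = pH − pKa = 3.34 − 3.3429 = -0.0029. [A⁻]/[HA] = 10^(-0.0029) = 0.993

[A⁻]/[HA] = 0.993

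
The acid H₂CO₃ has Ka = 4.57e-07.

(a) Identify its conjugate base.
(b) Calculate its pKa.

(a) The conjugate base is formed by removing one H⁺ from H₂CO₃, giving HCO₃⁻. (b) pKa = -log(Ka) = -log(4.57e-07) = 6.34.

Conjugate base: HCO₃⁻; pK_a = 6.34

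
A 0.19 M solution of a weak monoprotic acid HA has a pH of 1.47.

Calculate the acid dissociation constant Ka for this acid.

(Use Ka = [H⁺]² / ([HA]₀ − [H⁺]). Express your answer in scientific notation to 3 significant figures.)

[H⁺] = 10^(−pH) = 10^(−1.47) = 3.388e-02 M. For HA ⇌ H⁺ + A⁻, Ka = [H⁺][A⁻]/[HA] = [H⁺]² / ([HA]₀ − [H⁺]) = (3.388e-02)² / (0.19 − 3.388e-02) = 7.35e-03.

K_a = 7.35e-03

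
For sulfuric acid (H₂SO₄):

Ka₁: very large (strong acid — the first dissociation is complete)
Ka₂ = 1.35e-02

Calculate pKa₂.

pKa₂ = -log(Ka₂) = -log(1.35e-02) = 1.87.

pK_{a2} = 1.87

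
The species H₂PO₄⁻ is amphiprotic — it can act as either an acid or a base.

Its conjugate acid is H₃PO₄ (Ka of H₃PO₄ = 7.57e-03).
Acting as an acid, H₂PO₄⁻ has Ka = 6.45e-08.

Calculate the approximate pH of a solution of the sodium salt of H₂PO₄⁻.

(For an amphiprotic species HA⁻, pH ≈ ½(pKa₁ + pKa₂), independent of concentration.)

pKa₁ = -log(7.57e-03) = 2.12; pKa₂ = -log(6.45e-08) = 7.19. For an amphiprotic species, pH ≈ ½(pKa₁ + pKa₂) = ½(2.12 + 7.19) = 4.66.

pH = 4.66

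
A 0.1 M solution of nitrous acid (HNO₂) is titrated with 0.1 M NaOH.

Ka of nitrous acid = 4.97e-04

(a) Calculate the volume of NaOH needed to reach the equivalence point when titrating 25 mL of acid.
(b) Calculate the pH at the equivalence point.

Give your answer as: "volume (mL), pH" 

moles acid = 0.1 × 25/1000 = 0.0025 mol; V_base = moles/0.1 × 1000 = 25.0 mL. At equivalence only the conjugate base is present: [A⁻] = 0.0025/0.050 = 5.0000e-02 M. Kb = Kw/Ka = 2.01e-11; [OH⁻] = √(Kb × [A⁻]) = 1.0030e-06; pOH = 6.00; pH = 14 - pOH = 8.00.

V = 25.0 mL, pH = 8.00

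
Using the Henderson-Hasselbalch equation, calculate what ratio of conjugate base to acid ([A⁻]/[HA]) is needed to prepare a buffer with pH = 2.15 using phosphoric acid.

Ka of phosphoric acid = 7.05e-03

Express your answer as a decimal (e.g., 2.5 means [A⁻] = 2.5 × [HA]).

pKa = -log(7.05e-03) = 2.1518. pH = pKa + log([A⁻]/[HA]), so log([A⁻]/[HA]) = pH − pKa = 2.15 − 2.1518 = -0.0018. [A⁻]/[HA] = 10^(-0.0018) = 0.996

[A⁻]/[HA] = 0.996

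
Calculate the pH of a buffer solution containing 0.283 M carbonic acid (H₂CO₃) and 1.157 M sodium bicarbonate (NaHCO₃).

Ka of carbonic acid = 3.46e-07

pKa = -log(3.46e-07) = 6.46. pH = pKa + log([A⁻]/[HA]) = 6.46 + log(1.157/0.283)

pH = 7.07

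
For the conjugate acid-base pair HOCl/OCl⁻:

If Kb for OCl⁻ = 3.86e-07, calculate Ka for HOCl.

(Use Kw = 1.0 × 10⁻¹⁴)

For a conjugate pair Ka × Kb = Kw, so Ka = Kw/Kb = 1.0 × 10⁻¹⁴ / 3.86e-07 = 2.59e-08.

K_a = 2.59e-08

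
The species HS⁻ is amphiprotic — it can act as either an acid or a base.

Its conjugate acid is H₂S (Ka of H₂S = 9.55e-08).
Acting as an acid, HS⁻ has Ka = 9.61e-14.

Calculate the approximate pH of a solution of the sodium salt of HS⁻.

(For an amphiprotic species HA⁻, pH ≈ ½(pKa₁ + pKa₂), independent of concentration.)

pKa₁ = -log(9.55e-08) = 7.02; pKa₂ = -log(9.61e-14) = 13.02. For an amphiprotic species, pH ≈ ½(pKa₁ + pKa₂) = ½(7.02 + 13.02) = 10.02.

pH = 10.02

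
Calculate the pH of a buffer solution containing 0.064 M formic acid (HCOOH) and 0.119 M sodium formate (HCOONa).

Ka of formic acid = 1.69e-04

pKa = -log(1.69e-04) = 3.77. pH = pKa + log([A⁻]/[HA]) = 3.77 + log(0.119/0.064)

pH = 4.04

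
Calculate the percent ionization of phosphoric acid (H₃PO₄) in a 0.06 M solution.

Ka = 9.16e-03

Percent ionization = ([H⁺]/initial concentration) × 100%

Using Ka equilibrium: x² + Ka×x - Ka×C = 0. Solving: [H⁺] = 1.9307e-02. Percent = (1.9307e-02/0.06) × 100

Percent ionization = 32.2%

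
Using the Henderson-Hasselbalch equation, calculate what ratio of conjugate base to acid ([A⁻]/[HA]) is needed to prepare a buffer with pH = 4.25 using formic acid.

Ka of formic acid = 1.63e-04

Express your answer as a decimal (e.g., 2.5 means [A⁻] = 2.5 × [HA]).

pKa = -log(1.63e-04) = 3.7878. pH = pKa + log([A⁻]/[HA]), so log([A⁻]/[HA]) = pH − pKa = 4.25 − 3.7878 = 0.4622. [A⁻]/[HA] = 10^(0.4622) = 2.90

[A⁻]/[HA] = 2.90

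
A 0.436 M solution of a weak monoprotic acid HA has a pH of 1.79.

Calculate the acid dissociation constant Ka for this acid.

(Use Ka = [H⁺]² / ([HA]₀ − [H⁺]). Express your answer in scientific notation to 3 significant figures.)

[H⁺] = 10^(−pH) = 10^(−1.79) = 1.622e-02 M. For HA ⇌ H⁺ + A⁻, Ka = [H⁺][A⁻]/[HA] = [H⁺]² / ([HA]₀ − [H⁺]) = (1.622e-02)² / (0.436 − 1.622e-02) = 6.27e-04.

K_a = 6.27e-04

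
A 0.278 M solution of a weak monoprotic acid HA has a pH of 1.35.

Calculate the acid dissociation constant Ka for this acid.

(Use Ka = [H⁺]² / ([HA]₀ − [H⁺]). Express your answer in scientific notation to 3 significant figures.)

[H⁺] = 10^(−pH) = 10^(−1.35) = 4.467e-02 M. For HA ⇌ H⁺ + A⁻, Ka = [H⁺][A⁻]/[HA] = [H⁺]² / ([HA]₀ − [H⁺]) = (4.467e-02)² / (0.278 − 4.467e-02) = 8.55e-03.

K_a = 8.55e-03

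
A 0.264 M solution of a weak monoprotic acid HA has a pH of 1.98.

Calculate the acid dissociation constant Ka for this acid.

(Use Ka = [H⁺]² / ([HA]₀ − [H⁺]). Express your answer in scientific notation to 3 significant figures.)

[H⁺] = 10^(−pH) = 10^(−1.98) = 1.047e-02 M. For HA ⇌ H⁺ + A⁻, Ka = [H⁺][A⁻]/[HA] = [H⁺]² / ([HA]₀ − [H⁺]) = (1.047e-02)² / (0.264 − 1.047e-02) = 4.32e-04.

K_a = 4.32e-04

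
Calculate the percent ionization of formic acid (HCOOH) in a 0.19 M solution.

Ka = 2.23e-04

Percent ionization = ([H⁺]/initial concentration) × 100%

Using Ka equilibrium: x² + Ka×x - Ka×C = 0. Solving: [H⁺] = 6.3987e-03. Percent = (6.3987e-03/0.19) × 100

Percent ionization = 3.37%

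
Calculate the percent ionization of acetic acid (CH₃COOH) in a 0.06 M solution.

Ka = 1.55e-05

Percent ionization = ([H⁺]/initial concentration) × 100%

Using Ka equilibrium: x² + Ka×x - Ka×C = 0. Solving: [H⁺] = 9.5665e-04. Percent = (9.5665e-04/0.06) × 100

Percent ionization = 1.59%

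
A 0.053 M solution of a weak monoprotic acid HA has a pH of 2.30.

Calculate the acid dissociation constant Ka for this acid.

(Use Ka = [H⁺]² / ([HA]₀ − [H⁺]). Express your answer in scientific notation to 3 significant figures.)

[H⁺] = 10^(−pH) = 10^(−2.30) = 5.012e-03 M. For HA ⇌ H⁺ + A⁻, Ka = [H⁺][A⁻]/[HA] = [H⁺]² / ([HA]₀ − [H⁺]) = (5.012e-03)² / (0.053 − 5.012e-03) = 5.23e-04.

K_a = 5.23e-04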